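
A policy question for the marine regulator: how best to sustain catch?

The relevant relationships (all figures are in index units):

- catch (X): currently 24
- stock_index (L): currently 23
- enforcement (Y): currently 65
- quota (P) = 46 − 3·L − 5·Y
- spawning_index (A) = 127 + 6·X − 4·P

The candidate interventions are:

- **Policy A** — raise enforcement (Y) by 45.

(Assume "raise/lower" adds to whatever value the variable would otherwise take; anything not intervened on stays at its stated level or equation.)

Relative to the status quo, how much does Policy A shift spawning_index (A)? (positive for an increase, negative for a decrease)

900

Baseline:
  X = 24
  L = 23
  Y = 65
  P = 46 − 3·23 − 5·65 = -348
  A = 127 + 6·24 − 4·(-348) = 1663
Policy A (Y + 45):
  X = 24
  L = 23
  Y = 65 + 45 = 110
  P = 46 − 3·23 − 5·110 = -573
  A = 127 + 6·24 − 4·(-573) = 2563
Change in A: 2563 − 1663 = 900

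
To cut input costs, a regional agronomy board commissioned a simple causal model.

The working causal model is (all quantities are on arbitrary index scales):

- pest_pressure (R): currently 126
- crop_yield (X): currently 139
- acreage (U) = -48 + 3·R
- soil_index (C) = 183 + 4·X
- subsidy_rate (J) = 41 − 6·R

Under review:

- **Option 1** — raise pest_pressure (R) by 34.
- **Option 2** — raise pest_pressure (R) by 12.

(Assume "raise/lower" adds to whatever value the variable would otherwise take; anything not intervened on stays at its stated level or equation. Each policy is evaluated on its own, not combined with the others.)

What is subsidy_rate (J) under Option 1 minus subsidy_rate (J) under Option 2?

-132

Option 1 (R + 34):
  R = 126 + 34 = 160
  J = 41 − 6·160 = -919
Option 2 (R + 12):
  R = 126 + 12 = 138
  J = 41 − 6·138 = -787
J: -919 − (-787) = -132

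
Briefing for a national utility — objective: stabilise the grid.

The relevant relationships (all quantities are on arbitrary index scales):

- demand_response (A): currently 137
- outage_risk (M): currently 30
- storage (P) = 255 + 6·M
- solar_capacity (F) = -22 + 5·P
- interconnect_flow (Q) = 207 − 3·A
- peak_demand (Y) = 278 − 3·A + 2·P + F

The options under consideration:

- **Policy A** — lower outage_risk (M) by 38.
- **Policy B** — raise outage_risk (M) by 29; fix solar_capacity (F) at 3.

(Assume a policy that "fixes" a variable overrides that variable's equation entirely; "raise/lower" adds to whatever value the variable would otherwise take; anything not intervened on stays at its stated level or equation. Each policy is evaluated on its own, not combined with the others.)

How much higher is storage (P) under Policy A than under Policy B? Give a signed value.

-402

Policy A (M − 38):
  M = 30 − 38 = -8
  P = 255 + 6·(-8) = 207
Policy B (M + 29, F := 3):
  M = 30 + 29 = 59
  P = 255 + 6·59 = 609
P: 207 − 609 = -402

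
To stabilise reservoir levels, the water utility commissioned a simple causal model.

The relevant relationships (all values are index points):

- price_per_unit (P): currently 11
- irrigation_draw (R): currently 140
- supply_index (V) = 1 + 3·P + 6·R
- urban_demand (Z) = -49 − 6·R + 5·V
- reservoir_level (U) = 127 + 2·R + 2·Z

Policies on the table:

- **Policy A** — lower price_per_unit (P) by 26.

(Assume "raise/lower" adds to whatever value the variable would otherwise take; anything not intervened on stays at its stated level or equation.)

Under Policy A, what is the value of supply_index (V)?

Policy A (P − 26):
  P = 11 − 26 = -15
  R = 140
  V = 1 + 3·(-15) + 6·140 = 796

796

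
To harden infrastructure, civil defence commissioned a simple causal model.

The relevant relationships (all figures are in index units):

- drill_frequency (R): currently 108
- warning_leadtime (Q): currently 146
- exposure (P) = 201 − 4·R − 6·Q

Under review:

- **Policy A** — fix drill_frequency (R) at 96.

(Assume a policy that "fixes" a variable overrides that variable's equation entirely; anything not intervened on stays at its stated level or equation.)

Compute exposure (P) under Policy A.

Policy A (R := 96):
  R = 96
  Q = 146
  P = 201 − 4·96 − 6·146 = -1059

-1059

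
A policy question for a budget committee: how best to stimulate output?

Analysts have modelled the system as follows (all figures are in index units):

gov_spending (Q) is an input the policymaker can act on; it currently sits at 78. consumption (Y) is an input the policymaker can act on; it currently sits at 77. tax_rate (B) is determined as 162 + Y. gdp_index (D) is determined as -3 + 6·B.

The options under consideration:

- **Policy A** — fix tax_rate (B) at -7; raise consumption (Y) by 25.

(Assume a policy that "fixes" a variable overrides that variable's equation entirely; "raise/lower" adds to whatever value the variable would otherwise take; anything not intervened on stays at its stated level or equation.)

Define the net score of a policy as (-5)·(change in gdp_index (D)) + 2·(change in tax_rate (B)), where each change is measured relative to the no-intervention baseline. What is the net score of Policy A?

Baseline:
  Y = 77
  B = 162 + 77 = 239
  D = -3 + 6·239 = 1431
Policy A (B := -7, Y + 25):
  Y = 77 + 25 = 102
  B = -7
  D = -3 + 6·(-7) = -45
ΔD = -45 − 1431 = -1476; ΔB = -7 − 239 = -246
Score = (-5)·(-1476) + 2·(-246) = 6888

6888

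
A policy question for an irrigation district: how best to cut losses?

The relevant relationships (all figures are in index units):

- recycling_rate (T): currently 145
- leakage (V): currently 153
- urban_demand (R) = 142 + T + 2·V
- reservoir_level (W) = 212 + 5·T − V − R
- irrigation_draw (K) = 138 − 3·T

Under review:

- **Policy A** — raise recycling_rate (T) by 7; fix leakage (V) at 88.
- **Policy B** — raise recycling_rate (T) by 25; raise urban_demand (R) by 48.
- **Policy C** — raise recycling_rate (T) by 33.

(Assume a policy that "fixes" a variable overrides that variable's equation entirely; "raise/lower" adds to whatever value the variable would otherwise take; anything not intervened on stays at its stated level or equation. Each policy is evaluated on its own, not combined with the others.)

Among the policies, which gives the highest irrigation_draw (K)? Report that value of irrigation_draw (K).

Policy A (T + 7, V := 88):
  T = 145 + 7 = 152
  K = 138 − 3·152 = -318
Policy B (T + 25, R + 48):
  T = 145 + 25 = 170
  K = 138 − 3·170 = -372
Policy C (T + 33):
  T = 145 + 33 = 178
  K = 138 − 3·178 = -396
Comparing — Policy A: K=-318, Policy B: K=-372, Policy C: K=-396. Highest is -318 (Policy A).

-318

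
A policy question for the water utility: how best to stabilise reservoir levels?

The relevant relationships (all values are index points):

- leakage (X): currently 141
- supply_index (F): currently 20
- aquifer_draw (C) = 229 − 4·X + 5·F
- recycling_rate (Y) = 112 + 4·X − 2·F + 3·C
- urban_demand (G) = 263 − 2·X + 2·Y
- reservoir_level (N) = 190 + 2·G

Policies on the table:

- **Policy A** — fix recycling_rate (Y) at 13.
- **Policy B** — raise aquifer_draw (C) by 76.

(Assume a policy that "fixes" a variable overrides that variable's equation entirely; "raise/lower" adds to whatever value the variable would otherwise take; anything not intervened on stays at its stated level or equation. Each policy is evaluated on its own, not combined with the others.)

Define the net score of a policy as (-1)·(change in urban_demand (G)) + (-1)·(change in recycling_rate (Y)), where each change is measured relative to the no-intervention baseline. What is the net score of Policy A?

-246

Baseline:
  X = 141
  F = 20
  C = 229 − 4·141 + 5·20 = -235
  Y = 112 + 4·141 − 2·20 + 3·(-235) = -69
  G = 263 − 2·141 + 2·(-69) = -157
Policy A (Y := 13):
  X = 141
  F = 20
  C = 229 − 4·141 + 5·20 = -235
  Y = 13
  G = 263 − 2·141 + 2·13 = 7
ΔG = 7 − (-157) = 164; ΔY = 13 − (-69) = 82
Score = (-1)·164 + (-1)·82 = -246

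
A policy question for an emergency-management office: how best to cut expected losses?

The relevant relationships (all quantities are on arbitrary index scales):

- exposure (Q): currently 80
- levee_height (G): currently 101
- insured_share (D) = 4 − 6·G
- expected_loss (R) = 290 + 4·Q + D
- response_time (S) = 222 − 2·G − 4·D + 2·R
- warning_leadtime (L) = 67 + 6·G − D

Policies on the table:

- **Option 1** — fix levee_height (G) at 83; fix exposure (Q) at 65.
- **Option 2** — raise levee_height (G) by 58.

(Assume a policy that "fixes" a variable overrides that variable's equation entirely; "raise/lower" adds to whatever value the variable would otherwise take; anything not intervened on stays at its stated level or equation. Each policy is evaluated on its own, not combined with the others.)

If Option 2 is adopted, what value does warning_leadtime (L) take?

Option 2 (G + 58):
  G = 101 + 58 = 159
  D = 4 − 6·159 = -950
  L = 67 + 6·159 − (-950) = 1971

1971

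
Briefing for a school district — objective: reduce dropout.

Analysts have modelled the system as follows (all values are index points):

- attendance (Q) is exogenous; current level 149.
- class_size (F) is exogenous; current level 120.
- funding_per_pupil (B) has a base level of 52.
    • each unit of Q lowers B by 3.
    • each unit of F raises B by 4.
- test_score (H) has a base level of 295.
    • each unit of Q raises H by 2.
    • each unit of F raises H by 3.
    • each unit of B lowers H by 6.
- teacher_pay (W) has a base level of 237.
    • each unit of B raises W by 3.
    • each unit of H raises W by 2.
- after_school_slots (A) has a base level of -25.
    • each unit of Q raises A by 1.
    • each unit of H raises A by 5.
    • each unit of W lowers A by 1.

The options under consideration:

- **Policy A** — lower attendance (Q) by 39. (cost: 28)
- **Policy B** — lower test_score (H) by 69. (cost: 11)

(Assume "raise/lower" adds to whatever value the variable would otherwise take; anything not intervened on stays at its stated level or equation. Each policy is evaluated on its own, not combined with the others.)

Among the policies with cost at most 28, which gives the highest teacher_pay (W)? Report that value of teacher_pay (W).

1240

Policy A (Q − 39):
  Q = 149 − 39 = 110
  F = 120
  B = 52 − 3·110 + 4·120 = 202
  H = 295 + 2·110 + 3·120 − 6·202 = -337
  W = 237 + 3·202 + 2·(-337) = 169
Policy B (H − 69):
  Q = 149
  F = 120
  B = 52 − 3·149 + 4·120 = 85
  H = 295 + 2·149 + 3·120 − 6·85 (−69 from intervention) = 374
  W = 237 + 3·85 + 2·374 = 1240
Comparing — Policy A: W=169, Policy B: W=1240. Highest is 1240 (Policy B).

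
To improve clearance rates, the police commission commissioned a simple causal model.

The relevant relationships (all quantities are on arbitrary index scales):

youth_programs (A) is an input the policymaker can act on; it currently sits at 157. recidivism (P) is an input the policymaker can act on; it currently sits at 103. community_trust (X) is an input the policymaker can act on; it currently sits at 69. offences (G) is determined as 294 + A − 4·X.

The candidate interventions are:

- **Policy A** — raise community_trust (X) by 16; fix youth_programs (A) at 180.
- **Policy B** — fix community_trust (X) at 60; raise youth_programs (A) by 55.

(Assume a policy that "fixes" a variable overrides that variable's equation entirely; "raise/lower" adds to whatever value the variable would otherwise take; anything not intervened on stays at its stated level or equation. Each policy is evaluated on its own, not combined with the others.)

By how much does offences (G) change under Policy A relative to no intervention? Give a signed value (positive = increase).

-41

Baseline:
  A = 157
  X = 69
  G = 294 + 157 − 4·69 = 175
Policy A (X + 16, A := 180):
  A = 180
  X = 69 + 16 = 85
  G = 294 + 180 − 4·85 = 134
Change in G: 134 − 175 = -41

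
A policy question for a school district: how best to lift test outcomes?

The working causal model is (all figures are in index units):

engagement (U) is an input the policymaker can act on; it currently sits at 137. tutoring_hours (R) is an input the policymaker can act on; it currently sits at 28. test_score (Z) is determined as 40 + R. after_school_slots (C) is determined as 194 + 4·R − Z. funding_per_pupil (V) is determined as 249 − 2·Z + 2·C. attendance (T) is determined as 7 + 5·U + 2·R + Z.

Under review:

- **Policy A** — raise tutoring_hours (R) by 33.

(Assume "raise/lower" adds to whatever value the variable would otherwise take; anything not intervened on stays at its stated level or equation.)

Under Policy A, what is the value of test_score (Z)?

Policy A (R + 33):
  R = 28 + 33 = 61
  Z = 40 + 61 = 101

101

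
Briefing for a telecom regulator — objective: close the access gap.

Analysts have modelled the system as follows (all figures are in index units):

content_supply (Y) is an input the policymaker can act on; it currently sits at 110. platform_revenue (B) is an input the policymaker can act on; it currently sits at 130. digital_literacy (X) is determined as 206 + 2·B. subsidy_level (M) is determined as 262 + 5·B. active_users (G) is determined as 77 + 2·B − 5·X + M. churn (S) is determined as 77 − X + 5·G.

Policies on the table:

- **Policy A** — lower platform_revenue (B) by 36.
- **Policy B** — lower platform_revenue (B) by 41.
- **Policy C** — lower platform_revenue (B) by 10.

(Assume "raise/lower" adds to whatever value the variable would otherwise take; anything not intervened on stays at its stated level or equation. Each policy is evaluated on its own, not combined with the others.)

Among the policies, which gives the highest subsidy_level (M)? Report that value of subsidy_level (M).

Policy A (B − 36):
  B = 130 − 36 = 94
  M = 262 + 5·94 = 732
Policy B (B − 41):
  B = 130 − 41 = 89
  M = 262 + 5·89 = 707
Policy C (B − 10):
  B = 130 − 10 = 120
  M = 262 + 5·120 = 862
Comparing — Policy A: M=732, Policy B: M=707, Policy C: M=862. Highest is 862 (Policy C).

862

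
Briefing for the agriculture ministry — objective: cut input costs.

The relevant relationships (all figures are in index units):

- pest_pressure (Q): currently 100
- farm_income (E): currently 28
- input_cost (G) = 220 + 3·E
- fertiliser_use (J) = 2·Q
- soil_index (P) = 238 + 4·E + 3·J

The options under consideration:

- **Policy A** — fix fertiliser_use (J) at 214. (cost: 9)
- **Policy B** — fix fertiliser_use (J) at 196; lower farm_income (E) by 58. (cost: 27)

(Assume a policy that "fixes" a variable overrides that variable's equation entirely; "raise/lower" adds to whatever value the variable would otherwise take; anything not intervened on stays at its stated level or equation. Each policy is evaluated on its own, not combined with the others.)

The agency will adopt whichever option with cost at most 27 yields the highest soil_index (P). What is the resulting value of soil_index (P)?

Policy A (J := 214):
  Q = 100
  E = 28
  J = 214
  P = 238 + 4·28 + 3·214 = 992
Policy B (J := 196, E − 58):
  Q = 100
  E = 28 − 58 = -30
  J = 196
  P = 238 + 4·(-30) + 3·196 = 706
Comparing — Policy A: P=992, Policy B: P=706. Highest is 992 (Policy A).

992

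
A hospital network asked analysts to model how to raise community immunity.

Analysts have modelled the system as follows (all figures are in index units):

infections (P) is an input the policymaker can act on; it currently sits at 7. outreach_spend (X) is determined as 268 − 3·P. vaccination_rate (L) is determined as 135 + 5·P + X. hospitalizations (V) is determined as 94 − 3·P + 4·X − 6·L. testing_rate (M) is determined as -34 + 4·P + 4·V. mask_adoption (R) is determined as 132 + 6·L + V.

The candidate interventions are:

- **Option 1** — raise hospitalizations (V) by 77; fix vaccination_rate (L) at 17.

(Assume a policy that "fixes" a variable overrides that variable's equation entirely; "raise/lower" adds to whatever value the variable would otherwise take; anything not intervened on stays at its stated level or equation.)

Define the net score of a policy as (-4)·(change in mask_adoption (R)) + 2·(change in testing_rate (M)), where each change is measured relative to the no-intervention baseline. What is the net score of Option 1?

Baseline:
  P = 7
  X = 268 − 3·7 = 247
  L = 135 + 5·7 + 247 = 417
  V = 94 − 3·7 + 4·247 − 6·417 = -1441
  M = -34 + 4·7 + 4·(-1441) = -5770
  R = 132 + 6·417 + (-1441) = 1193
Option 1 (V + 77, L := 17):
  P = 7
  X = 268 − 3·7 = 247
  L = 17
  V = 94 − 3·7 + 4·247 − 6·17 (+77 from intervention) = 1036
  M = -34 + 4·7 + 4·1036 = 4138
  R = 132 + 6·17 + 1036 = 1270
ΔR = 1270 − 1193 = 77; ΔM = 4138 − (-5770) = 9908
Score = (-4)·77 + 2·9908 = 19508

19508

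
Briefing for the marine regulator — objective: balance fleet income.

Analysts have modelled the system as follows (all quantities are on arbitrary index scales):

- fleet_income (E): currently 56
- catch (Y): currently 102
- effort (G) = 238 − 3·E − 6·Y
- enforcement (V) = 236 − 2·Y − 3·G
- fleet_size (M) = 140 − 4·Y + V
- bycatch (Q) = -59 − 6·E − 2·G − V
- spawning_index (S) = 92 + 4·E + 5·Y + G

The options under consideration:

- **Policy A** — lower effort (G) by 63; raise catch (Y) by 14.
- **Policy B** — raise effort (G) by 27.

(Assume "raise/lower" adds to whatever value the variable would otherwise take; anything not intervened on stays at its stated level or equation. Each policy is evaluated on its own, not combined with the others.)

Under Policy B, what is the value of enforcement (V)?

1577

Policy B (G + 27):
  E = 56
  Y = 102
  G = 238 − 3·56 − 6·102 (+27 from intervention) = -515
  V = 236 − 2·102 − 3·(-515) = 1577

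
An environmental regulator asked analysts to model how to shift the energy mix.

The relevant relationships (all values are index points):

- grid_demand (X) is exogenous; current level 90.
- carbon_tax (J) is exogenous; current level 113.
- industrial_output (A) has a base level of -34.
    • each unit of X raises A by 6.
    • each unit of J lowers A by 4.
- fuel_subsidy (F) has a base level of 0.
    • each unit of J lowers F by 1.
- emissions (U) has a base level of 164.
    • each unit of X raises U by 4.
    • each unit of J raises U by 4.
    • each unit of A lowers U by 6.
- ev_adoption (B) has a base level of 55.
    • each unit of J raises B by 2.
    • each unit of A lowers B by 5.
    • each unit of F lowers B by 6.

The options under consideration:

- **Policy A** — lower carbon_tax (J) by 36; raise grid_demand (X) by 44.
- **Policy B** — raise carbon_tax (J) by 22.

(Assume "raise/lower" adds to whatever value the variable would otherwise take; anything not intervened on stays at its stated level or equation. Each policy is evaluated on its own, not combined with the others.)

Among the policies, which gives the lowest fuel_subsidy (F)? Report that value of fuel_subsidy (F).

Policy A (J − 36, X + 44):
  J = 113 − 36 = 77
  F = 0 − 77 = -77
Policy B (J + 22):
  J = 113 + 22 = 135
  F = 0 − 135 = -135
Comparing — Policy A: F=-77, Policy B: F=-135. Lowest is -135 (Policy B).

-135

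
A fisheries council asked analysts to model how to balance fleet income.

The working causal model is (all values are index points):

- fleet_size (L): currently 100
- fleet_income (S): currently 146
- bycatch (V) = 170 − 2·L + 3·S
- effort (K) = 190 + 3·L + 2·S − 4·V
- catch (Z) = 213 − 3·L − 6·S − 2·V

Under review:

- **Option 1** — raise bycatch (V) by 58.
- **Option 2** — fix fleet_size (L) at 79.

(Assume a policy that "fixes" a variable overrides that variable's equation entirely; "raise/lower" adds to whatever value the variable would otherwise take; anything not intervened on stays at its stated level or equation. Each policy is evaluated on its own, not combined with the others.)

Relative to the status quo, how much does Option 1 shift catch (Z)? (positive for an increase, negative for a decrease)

-116

Baseline:
  L = 100
  S = 146
  V = 170 − 2·100 + 3·146 = 408
  Z = 213 − 3·100 − 6·146 − 2·408 = -1779
Option 1 (V + 58):
  L = 100
  S = 146
  V = 170 − 2·100 + 3·146 (+58 from intervention) = 466
  Z = 213 − 3·100 − 6·146 − 2·466 = -1895
Change in Z: -1895 − (-1779) = -116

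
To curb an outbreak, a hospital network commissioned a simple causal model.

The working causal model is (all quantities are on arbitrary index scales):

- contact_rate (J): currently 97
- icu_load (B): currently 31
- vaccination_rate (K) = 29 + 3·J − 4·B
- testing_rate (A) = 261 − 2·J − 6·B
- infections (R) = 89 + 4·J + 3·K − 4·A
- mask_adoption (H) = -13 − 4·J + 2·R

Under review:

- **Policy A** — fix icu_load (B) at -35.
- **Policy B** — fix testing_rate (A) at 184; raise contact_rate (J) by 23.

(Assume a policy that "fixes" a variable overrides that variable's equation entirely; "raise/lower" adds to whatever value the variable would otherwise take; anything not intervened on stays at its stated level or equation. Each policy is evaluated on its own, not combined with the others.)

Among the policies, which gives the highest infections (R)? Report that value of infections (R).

749

Policy A (B := -35):
  J = 97
  B = -35
  K = 29 + 3·97 − 4·(-35) = 460
  A = 261 − 2·97 − 6·(-35) = 277
  R = 89 + 4·97 + 3·460 − 4·277 = 749
Policy B (A := 184, J + 23):
  J = 97 + 23 = 120
  B = 31
  K = 29 + 3·120 − 4·31 = 265
  A = 184
  R = 89 + 4·120 + 3·265 − 4·184 = 628
Comparing — Policy A: R=749, Policy B: R=628. Highest is 749 (Policy A).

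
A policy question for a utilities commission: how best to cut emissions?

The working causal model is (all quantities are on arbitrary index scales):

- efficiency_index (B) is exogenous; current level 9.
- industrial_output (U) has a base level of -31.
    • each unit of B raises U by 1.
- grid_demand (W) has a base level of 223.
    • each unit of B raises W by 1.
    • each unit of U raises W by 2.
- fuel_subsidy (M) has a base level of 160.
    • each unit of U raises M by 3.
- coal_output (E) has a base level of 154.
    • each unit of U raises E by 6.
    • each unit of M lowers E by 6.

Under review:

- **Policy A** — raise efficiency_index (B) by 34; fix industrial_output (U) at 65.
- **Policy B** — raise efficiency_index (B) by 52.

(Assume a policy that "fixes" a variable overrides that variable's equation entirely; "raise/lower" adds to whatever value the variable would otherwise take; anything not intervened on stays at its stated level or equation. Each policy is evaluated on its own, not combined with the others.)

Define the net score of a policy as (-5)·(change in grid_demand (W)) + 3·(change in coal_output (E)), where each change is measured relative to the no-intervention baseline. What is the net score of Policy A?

Baseline:
  B = 9
  U = -31 + 9 = -22
  W = 223 + 9 + 2·(-22) = 188
  M = 160 + 3·(-22) = 94
  E = 154 + 6·(-22) − 6·94 = -542
Policy A (B + 34, U := 65):
  B = 9 + 34 = 43
  U = 65
  W = 223 + 43 + 2·65 = 396
  M = 160 + 3·65 = 355
  E = 154 + 6·65 − 6·355 = -1586
ΔW = 396 − 188 = 208; ΔE = -1586 − (-542) = -1044
Score = (-5)·208 + 3·(-1044) = -4172

-4172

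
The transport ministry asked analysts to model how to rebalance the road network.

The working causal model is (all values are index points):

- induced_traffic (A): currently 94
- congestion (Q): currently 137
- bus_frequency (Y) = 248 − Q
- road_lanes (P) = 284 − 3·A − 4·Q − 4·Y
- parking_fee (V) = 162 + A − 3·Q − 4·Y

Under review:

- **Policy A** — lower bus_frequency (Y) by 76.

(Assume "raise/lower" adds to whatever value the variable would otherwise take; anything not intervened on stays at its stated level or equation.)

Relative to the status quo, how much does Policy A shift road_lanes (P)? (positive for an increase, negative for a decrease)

304

Baseline:
  A = 94
  Q = 137
  Y = 248 − 137 = 111
  P = 284 − 3·94 − 4·137 − 4·111 = -990
Policy A (Y − 76):
  A = 94
  Q = 137
  Y = 248 − 137 (−76 from intervention) = 35
  P = 284 − 3·94 − 4·137 − 4·35 = -686
Change in P: -686 − (-990) = 304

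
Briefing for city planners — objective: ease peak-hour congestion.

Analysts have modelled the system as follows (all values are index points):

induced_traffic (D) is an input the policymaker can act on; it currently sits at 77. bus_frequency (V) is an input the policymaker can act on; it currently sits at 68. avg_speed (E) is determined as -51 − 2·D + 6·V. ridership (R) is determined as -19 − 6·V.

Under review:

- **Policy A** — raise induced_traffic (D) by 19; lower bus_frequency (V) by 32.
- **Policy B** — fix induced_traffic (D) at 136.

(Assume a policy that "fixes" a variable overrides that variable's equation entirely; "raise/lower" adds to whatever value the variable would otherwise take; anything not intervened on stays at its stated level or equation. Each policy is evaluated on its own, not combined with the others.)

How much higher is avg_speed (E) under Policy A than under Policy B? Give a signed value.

Policy A (D + 19, V − 32):
  D = 77 + 19 = 96
  V = 68 − 32 = 36
  E = -51 − 2·96 + 6·36 = -27
Policy B (D := 136):
  D = 136
  V = 68
  E = -51 − 2·136 + 6·68 = 85
E: -27 − 85 = -112

-112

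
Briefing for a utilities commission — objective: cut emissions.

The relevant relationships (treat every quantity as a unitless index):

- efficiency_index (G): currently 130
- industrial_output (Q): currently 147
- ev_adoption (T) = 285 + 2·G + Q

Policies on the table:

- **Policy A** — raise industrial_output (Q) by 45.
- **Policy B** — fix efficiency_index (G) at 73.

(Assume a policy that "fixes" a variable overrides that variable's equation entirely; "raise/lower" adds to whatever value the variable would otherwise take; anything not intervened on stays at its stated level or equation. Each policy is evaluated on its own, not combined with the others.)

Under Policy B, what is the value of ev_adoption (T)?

Policy B (G := 73):
  G = 73
  Q = 147
  T = 285 + 2·73 + 147 = 578

578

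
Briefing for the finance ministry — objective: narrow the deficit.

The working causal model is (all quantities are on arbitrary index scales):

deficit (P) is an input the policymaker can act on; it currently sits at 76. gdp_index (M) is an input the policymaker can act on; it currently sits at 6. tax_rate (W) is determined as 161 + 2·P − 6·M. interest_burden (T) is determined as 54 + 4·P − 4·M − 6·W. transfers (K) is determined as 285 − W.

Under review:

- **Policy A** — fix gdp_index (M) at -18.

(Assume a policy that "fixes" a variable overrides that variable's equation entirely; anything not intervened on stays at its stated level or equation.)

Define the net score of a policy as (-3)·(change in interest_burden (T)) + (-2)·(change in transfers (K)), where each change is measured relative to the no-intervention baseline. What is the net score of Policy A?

2592

Baseline:
  P = 76
  M = 6
  W = 161 + 2·76 − 6·6 = 277
  T = 54 + 4·76 − 4·6 − 6·277 = -1328
  K = 285 − 277 = 8
Policy A (M := -18):
  P = 76
  M = -18
  W = 161 + 2·76 − 6·(-18) = 421
  T = 54 + 4·76 − 4·(-18) − 6·421 = -2096
  K = 285 − 421 = -136
ΔT = -2096 − (-1328) = -768; ΔK = -136 − 8 = -144
Score = (-3)·(-768) + (-2)·(-144) = 2592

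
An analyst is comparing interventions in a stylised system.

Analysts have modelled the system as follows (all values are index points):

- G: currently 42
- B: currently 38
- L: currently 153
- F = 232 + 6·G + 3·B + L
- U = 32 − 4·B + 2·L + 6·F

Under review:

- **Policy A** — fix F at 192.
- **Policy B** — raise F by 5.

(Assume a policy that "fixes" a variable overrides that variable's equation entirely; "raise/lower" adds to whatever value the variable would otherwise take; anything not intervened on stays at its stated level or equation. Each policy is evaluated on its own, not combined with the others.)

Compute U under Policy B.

Policy B (F + 5):
  G = 42
  B = 38
  L = 153
  F = 232 + 6·42 + 3·38 + 153 (+5 from intervention) = 756
  U = 32 − 4·38 + 2·153 + 6·756 = 4722

4722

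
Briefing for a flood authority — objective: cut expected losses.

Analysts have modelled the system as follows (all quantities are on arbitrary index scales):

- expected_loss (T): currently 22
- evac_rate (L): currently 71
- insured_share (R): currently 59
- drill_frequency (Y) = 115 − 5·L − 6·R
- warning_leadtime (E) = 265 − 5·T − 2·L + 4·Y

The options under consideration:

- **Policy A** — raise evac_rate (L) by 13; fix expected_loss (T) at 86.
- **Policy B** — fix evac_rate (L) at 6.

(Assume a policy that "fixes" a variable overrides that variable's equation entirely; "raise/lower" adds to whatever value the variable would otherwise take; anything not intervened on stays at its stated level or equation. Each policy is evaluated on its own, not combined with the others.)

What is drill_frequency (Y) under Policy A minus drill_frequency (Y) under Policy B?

-390

Policy A (L + 13, T := 86):
  L = 71 + 13 = 84
  R = 59
  Y = 115 − 5·84 − 6·59 = -659
Policy B (L := 6):
  L = 6
  R = 59
  Y = 115 − 5·6 − 6·59 = -269
Y: -659 − (-269) = -390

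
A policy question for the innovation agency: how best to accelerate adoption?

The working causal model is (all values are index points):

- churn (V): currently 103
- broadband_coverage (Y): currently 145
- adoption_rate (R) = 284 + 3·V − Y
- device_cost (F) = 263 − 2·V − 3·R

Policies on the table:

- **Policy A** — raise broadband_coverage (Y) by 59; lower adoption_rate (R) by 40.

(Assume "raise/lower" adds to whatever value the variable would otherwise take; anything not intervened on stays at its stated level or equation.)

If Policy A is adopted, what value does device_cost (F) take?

-990

Policy A (Y + 59, R − 40):
  V = 103
  Y = 145 + 59 = 204
  R = 284 + 3·103 − 204 (−40 from intervention) = 349
  F = 263 − 2·103 − 3·349 = -990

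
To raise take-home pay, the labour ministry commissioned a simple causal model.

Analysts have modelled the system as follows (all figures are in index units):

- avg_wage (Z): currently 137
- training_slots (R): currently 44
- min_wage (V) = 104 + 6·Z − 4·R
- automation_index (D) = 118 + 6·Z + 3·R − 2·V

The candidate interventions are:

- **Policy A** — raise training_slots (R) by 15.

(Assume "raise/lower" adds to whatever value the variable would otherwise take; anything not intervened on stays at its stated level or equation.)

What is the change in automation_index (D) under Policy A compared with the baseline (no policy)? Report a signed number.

Baseline:
  Z = 137
  R = 44
  V = 104 + 6·137 − 4·44 = 750
  D = 118 + 6·137 + 3·44 − 2·750 = -428
Policy A (R + 15):
  Z = 137
  R = 44 + 15 = 59
  V = 104 + 6·137 − 4·59 = 690
  D = 118 + 6·137 + 3·59 − 2·690 = -263
Change in D: -263 − (-428) = 165

165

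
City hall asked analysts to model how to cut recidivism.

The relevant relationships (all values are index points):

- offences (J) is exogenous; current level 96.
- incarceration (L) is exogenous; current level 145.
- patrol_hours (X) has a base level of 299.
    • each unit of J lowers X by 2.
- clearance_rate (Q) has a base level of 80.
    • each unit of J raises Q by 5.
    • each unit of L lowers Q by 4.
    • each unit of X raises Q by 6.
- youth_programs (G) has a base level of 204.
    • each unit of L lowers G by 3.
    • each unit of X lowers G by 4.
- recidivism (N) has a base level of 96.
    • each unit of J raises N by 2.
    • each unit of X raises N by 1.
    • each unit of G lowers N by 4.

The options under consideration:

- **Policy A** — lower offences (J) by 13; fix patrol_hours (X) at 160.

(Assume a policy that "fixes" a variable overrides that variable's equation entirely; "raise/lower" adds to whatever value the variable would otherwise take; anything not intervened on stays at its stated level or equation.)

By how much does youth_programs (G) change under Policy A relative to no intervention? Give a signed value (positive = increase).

-212

Baseline:
  J = 96
  L = 145
  X = 299 − 2·96 = 107
  G = 204 − 3·145 − 4·107 = -659
Policy A (J − 13, X := 160):
  J = 96 − 13 = 83
  L = 145
  X = 160
  G = 204 − 3·145 − 4·160 = -871
Change in G: -871 − (-659) = -212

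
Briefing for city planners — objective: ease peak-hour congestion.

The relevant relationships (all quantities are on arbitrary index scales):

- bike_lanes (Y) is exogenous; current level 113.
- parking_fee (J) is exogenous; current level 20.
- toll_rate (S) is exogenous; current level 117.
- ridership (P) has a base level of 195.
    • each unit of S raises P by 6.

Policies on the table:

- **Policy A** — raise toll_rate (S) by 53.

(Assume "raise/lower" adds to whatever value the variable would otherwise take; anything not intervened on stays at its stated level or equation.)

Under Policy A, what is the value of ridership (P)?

Policy A (S + 53):
  S = 117 + 53 = 170
  P = 195 + 6·170 = 1215

1215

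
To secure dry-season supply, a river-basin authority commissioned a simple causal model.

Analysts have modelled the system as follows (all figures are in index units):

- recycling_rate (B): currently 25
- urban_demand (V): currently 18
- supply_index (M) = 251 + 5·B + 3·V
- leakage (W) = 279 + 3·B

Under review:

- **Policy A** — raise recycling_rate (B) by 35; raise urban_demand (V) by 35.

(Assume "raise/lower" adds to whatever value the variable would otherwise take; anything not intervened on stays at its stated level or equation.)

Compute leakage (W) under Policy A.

Policy A (B + 35, V + 35):
  B = 25 + 35 = 60
  W = 279 + 3·60 = 459

459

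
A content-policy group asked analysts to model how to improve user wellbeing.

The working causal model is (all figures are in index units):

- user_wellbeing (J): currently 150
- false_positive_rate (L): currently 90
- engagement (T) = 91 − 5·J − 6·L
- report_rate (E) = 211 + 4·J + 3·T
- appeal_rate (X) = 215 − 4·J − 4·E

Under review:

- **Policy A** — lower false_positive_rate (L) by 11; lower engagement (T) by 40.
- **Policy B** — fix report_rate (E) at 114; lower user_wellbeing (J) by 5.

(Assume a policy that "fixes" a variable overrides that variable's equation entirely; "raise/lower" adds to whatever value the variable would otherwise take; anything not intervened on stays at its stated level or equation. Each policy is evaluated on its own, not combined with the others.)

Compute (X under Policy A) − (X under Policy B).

11268

Policy A (L − 11, T − 40):
  J = 150
  L = 90 − 11 = 79
  T = 91 − 5·150 − 6·79 (−40 from intervention) = -1173
  E = 211 + 4·150 + 3·(-1173) = -2708
  X = 215 − 4·150 − 4·(-2708) = 10447
Policy B (E := 114, J − 5):
  J = 150 − 5 = 145
  L = 90
  T = 91 − 5·145 − 6·90 = -1174
  E = 114
  X = 215 − 4·145 − 4·114 = -821
X: 10447 − (-821) = 11268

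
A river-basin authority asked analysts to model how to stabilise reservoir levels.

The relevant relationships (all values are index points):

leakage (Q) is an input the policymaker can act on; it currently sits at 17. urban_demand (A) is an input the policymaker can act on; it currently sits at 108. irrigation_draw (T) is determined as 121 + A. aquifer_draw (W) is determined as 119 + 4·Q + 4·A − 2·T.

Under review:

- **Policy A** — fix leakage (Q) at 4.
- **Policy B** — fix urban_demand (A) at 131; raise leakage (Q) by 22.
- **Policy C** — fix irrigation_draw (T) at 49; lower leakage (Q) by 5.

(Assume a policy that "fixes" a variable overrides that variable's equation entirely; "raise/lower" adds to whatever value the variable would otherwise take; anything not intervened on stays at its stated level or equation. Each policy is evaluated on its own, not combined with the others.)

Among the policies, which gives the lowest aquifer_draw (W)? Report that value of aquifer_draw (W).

109

Policy A (Q := 4):
  Q = 4
  A = 108
  T = 121 + 108 = 229
  W = 119 + 4·4 + 4·108 − 2·229 = 109
Policy B (A := 131, Q + 22):
  Q = 17 + 22 = 39
  A = 131
  T = 121 + 131 = 252
  W = 119 + 4·39 + 4·131 − 2·252 = 295
Policy C (T := 49, Q − 5):
  Q = 17 − 5 = 12
  A = 108
  T = 49
  W = 119 + 4·12 + 4·108 − 2·49 = 501
Comparing — Policy A: W=109, Policy B: W=295, Policy C: W=501. Lowest is 109 (Policy A).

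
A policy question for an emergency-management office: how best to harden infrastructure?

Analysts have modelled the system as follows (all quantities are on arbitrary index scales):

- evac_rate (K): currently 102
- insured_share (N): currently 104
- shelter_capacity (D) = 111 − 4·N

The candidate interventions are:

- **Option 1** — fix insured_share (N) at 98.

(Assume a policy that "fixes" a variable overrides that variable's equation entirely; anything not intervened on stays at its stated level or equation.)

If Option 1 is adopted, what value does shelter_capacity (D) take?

-281

Option 1 (N := 98):
  N = 98
  D = 111 − 4·98 = -281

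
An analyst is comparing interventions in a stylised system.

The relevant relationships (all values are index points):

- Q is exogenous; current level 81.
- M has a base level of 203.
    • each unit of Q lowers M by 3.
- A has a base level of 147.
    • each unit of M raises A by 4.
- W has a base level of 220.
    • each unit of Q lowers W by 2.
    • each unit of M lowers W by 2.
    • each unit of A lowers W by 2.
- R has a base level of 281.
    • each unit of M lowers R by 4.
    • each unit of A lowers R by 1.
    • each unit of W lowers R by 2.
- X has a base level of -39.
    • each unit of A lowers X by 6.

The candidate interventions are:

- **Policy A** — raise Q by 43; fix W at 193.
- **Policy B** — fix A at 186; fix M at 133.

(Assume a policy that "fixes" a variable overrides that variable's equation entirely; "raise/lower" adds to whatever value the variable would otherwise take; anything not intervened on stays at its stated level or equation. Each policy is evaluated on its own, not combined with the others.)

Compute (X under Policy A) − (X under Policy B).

Policy A (Q + 43, W := 193):
  Q = 81 + 43 = 124
  M = 203 − 3·124 = -169
  A = 147 + 4·(-169) = -529
  X = -39 − 6·(-529) = 3135
Policy B (A := 186, M := 133):
  Q = 81
  M = 133
  A = 186
  X = -39 − 6·186 = -1155
X: 3135 − (-1155) = 4290

4290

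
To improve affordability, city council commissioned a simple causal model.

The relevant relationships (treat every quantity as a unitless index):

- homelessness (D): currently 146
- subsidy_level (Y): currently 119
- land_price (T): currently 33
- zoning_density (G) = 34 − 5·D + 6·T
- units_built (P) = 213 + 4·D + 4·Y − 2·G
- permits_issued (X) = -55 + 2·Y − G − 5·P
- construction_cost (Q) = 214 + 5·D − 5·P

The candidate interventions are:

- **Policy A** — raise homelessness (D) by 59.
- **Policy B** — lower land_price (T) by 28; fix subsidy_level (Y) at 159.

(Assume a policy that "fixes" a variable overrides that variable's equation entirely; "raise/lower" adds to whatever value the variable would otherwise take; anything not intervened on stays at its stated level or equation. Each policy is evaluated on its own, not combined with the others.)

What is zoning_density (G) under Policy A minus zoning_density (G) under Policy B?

-127

Policy A (D + 59):
  D = 146 + 59 = 205
  T = 33
  G = 34 − 5·205 + 6·33 = -793
Policy B (T − 28, Y := 159):
  D = 146
  T = 33 − 28 = 5
  G = 34 − 5·146 + 6·5 = -666
G: -793 − (-666) = -127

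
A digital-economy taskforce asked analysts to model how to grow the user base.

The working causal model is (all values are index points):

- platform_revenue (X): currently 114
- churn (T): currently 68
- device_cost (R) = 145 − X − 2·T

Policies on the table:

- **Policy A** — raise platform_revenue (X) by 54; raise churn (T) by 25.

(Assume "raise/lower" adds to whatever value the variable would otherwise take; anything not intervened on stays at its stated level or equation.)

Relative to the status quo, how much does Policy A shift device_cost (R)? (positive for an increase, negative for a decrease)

-104

Baseline:
  X = 114
  T = 68
  R = 145 − 114 − 2·68 = -105
Policy A (X + 54, T + 25):
  X = 114 + 54 = 168
  T = 68 + 25 = 93
  R = 145 − 168 − 2·93 = -209
Change in R: -209 − (-105) = -104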